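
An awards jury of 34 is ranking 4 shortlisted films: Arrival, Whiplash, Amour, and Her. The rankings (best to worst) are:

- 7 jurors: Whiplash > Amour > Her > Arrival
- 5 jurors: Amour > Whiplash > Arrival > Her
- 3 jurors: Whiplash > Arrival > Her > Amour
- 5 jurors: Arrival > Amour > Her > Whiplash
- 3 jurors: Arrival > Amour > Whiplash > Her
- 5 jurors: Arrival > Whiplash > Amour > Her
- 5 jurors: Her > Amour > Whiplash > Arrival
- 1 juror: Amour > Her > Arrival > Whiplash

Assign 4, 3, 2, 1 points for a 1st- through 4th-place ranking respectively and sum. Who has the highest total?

Arrival: 7·1 + 5·2 + 3·3 + 5·4 + 3·4 + 5·4 + 5·1 + 1·2 = 85
Whiplash: 7·4 + 5·3 + 3·4 + 5·1 + 3·2 + 5·3 + 5·2 + 1·1 = 92
Amour: 7·3 + 5·4 + 3·1 + 5·3 + 3·3 + 5·2 + 5·3 + 1·4 = 97
Her: 7·2 + 5·1 + 3·2 + 5·2 + 3·1 + 5·1 + 5·4 + 1·3 = 66
Amour has the highest Borda score (97).

Amour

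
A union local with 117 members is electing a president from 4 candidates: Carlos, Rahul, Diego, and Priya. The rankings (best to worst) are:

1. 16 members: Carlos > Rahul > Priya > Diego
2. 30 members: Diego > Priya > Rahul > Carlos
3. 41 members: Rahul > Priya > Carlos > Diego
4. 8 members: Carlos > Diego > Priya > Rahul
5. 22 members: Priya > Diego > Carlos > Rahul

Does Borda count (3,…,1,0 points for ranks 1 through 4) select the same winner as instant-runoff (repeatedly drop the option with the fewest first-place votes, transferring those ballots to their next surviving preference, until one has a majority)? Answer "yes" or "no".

Borda — scores: Carlos 135, Rahul 185, Diego 150, Priya 232. Winner: Priya.
Instant-runoff — R1 Carlos 24, Rahul 41, Diego 30, Priya 22 (Priya out); R2 Carlos 24, Rahul 41, Diego 52 (Carlos out); R3 Rahul 57, Diego 60 (Diego winner). Winner: Diego.
The two methods disagree.

no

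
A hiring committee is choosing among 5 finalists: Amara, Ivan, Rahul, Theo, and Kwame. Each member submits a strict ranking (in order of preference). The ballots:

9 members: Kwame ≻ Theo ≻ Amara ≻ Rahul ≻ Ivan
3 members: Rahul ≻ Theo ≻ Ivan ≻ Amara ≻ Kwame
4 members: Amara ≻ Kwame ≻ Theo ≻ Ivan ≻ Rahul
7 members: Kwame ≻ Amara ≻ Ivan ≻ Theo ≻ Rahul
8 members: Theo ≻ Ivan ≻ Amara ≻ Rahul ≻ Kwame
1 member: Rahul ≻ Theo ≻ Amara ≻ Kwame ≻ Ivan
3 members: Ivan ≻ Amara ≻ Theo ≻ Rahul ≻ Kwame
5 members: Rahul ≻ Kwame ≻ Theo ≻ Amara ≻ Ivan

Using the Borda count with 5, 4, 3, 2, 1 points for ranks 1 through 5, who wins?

Theo

Amara: 9·3 + 3·2 + 4·5 + 7·4 + 8·3 + 1·3 + 3·4 + 5·2 = 130
Ivan: 9·1 + 3·3 + 4·2 + 7·3 + 8·4 + 1·1 + 3·5 + 5·1 = 100
Rahul: 9·2 + 3·5 + 4·1 + 7·1 + 8·2 + 1·5 + 3·2 + 5·5 = 96
Theo: 9·4 + 3·4 + 4·3 + 7·2 + 8·5 + 1·4 + 3·3 + 5·3 = 142
Kwame: 9·5 + 3·1 + 4·4 + 7·5 + 8·1 + 1·2 + 3·1 + 5·4 = 132
Theo has the highest Borda score (142).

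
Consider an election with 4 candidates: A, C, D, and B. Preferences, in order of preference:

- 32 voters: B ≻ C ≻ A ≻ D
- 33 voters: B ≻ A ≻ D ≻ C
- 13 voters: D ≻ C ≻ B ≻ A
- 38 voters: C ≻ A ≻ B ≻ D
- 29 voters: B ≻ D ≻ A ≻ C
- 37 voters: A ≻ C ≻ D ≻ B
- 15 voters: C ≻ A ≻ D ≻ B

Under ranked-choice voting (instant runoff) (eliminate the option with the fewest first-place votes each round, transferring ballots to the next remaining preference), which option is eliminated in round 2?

A

Round 1: A 37, C 53, D 13, B 94. Eliminate D.
Round 2: A 37, C 66, B 94. Eliminate A.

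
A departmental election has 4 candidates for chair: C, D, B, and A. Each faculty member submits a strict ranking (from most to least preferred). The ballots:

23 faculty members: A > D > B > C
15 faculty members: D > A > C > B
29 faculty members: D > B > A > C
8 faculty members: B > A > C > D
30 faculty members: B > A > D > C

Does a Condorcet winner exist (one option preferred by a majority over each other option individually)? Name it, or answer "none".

none

Checking pairwise contests:
D beats C 97–8.
A beats D 61–44.
D beats B 67–38.
B beats A 67–38.
Every option loses at least one head-to-head, so there is no Condorcet winner.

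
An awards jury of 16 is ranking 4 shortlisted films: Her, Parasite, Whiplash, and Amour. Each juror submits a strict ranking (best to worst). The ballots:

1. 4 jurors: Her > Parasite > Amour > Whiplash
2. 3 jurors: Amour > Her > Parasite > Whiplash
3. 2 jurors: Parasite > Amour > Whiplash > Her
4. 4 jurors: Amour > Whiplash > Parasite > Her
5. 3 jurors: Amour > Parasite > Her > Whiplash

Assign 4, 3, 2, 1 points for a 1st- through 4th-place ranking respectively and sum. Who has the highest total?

Amour

Her: 4·4 + 3·3 + 2·1 + 4·1 + 3·2 = 37
Parasite: 4·3 + 3·2 + 2·4 + 4·2 + 3·3 = 43
Whiplash: 4·1 + 3·1 + 2·2 + 4·3 + 3·1 = 26
Amour: 4·2 + 3·4 + 2·3 + 4·4 + 3·4 = 54
Amour has the highest Borda score (54).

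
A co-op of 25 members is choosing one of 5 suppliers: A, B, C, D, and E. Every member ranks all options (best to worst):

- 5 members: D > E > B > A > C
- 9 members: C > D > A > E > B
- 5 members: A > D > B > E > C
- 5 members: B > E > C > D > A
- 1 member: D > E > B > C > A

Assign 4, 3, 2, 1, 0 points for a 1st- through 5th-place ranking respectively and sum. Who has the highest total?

D

A: 5·1 + 9·2 + 5·4 + 5·0 + 1·0 = 43
B: 5·2 + 9·0 + 5·2 + 5·4 + 1·2 = 42
C: 5·0 + 9·4 + 5·0 + 5·2 + 1·1 = 47
D: 5·4 + 9·3 + 5·3 + 5·1 + 1·4 = 71
E: 5·3 + 9·1 + 5·1 + 5·3 + 1·3 = 47
D has the highest Borda score (71).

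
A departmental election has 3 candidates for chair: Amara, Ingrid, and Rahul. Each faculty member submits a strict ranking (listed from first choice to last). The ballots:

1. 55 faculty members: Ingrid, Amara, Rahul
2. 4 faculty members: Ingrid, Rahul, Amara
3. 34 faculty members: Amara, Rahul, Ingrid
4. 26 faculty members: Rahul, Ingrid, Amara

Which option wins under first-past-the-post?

First-place votes: Amara 34, Ingrid 59, Rahul 26.
Ingrid has the most first-place votes.

Ingrid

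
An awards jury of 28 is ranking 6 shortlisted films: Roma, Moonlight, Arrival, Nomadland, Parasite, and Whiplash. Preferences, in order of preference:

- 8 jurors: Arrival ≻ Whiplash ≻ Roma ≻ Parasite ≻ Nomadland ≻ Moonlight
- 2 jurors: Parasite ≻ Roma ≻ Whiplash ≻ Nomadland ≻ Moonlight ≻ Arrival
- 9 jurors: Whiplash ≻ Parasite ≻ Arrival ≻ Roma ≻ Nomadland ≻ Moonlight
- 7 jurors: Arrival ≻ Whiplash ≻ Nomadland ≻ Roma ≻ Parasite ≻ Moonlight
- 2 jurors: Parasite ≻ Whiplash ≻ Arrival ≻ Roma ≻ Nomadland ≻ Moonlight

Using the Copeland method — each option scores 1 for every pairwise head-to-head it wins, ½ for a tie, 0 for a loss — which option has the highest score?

Arrival

Roma: beats Moonlight, Nomadland, and Parasite; loses to Arrival and Whiplash → score 3.
Moonlight: loses to Roma, Arrival, Nomadland, Parasite, and Whiplash → score 0.
Arrival: beats Roma, Moonlight, Nomadland, Parasite, and Whiplash → score 5.
Nomadland: beats Moonlight; loses to Roma, Arrival, Parasite, and Whiplash → score 1.
Parasite: beats Moonlight and Nomadland; loses to Roma, Arrival, and Whiplash → score 2.
Whiplash: beats Roma, Moonlight, Nomadland, and Parasite; loses to Arrival → score 4.
Arrival has the best pairwise record.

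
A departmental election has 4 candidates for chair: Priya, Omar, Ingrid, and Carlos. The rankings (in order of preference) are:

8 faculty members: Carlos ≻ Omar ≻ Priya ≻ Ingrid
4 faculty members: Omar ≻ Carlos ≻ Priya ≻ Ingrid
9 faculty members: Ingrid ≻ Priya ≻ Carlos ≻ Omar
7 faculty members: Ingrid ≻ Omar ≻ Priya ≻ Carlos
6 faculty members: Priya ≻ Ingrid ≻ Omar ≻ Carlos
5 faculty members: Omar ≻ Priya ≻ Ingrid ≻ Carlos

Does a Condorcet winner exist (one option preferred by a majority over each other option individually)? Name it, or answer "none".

Checking pairwise contests:
Omar beats Priya 24–15.
Ingrid beats Omar 22–17.
Priya beats Ingrid 23–16.
Priya beats Carlos 27–12.
Every option loses at least one head-to-head, so there is no Condorcet winner.

none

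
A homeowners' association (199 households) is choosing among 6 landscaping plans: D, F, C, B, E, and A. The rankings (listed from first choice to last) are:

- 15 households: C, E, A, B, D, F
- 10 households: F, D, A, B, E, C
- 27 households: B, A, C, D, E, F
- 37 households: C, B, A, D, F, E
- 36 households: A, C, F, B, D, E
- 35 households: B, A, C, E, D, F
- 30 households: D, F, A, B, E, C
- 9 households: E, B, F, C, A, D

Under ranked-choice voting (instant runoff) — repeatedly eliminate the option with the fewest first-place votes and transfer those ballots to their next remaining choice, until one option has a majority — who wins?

B

Round 1: D 30, F 10, C 52, B 62, E 9, A 36. Eliminate E.
Round 2: D 30, F 10, C 52, B 71, A 36. Eliminate F.
Round 3: D 40, C 52, B 71, A 36. Eliminate A.
Round 4: D 40, C 88, B 71. Eliminate D.
Round 5: C 88, B 111. B has a majority.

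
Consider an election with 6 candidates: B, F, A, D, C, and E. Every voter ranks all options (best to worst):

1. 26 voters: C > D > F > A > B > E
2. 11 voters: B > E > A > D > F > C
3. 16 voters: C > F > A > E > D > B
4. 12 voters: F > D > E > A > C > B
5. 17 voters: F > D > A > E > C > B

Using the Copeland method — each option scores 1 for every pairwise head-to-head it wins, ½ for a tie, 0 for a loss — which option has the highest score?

C

B: loses to F, A, D, C, and E → score 0.
F: beats B, A, D, and E; loses to C → score 4.
A: beats B and E; loses to F, D, and C → score 2.
D: beats B, A, and E; loses to F and C → score 3.
C: beats B, F, A, D, and E → score 5.
E: beats B; loses to F, A, D, and C → score 1.
C has the best pairwise record.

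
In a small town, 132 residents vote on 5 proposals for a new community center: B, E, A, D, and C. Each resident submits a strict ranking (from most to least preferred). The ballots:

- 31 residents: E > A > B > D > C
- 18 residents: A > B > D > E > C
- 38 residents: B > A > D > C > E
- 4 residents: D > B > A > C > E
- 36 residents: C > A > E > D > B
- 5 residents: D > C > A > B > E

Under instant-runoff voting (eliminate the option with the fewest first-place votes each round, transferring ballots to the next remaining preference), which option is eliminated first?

Round 1: B 38, E 31, A 18, D 9, C 36. Eliminate D.

D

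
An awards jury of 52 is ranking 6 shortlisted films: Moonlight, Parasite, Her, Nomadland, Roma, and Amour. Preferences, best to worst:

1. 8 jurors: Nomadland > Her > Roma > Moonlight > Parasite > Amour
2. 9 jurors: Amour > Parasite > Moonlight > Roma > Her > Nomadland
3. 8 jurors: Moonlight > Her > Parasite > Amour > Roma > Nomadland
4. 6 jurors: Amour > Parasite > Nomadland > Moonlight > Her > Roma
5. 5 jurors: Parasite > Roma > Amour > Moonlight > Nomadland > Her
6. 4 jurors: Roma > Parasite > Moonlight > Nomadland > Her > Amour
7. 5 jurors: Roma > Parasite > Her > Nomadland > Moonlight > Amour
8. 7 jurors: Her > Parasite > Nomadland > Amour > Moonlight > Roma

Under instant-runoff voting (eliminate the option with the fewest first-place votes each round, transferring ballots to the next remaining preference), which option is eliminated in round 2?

Her

Round 1: Moonlight 8, Parasite 5, Her 7, Nomadland 8, Roma 9, Amour 15. Eliminate Parasite.
Round 2: Moonlight 8, Her 7, Nomadland 8, Roma 14, Amour 15. Eliminate Her.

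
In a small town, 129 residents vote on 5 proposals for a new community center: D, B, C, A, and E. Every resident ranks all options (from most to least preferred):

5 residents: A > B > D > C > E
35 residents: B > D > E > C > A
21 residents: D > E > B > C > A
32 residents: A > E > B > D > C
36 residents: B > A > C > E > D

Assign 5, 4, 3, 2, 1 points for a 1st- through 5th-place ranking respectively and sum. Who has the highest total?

B

D: 5·3 + 35·4 + 21·5 + 32·2 + 36·1 = 360
B: 5·4 + 35·5 + 21·3 + 32·3 + 36·5 = 534
C: 5·2 + 35·2 + 21·2 + 32·1 + 36·3 = 262
A: 5·5 + 35·1 + 21·1 + 32·5 + 36·4 = 385
E: 5·1 + 35·3 + 21·4 + 32·4 + 36·2 = 394
B has the highest Borda score (534).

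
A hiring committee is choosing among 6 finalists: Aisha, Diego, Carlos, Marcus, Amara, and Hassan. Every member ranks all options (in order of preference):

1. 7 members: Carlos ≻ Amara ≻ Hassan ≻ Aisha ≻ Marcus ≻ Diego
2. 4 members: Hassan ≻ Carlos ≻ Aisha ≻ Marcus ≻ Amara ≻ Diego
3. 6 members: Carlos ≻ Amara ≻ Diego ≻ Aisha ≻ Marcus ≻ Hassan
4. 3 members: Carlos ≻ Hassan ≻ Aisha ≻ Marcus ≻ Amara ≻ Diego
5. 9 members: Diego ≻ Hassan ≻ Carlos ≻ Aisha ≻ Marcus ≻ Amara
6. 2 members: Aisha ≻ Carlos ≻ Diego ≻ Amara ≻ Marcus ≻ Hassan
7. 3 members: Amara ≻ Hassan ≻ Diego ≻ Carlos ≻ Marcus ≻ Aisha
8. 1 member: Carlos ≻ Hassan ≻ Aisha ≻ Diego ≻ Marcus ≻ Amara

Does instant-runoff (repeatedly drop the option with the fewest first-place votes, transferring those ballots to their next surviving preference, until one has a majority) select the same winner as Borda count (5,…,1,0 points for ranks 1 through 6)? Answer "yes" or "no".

yes

Instant-runoff — R1 Aisha 2, Diego 9, Carlos 17, Marcus 0, Amara 3, Hassan 4 (Marcus out); R2 Aisha 2, Diego 9, Carlos 17, Amara 3, Hassan 4 (Aisha out); R3 Diego 9, Carlos 19, Amara 3, Hassan 4 (Carlos winner). Winner: Carlos.
Borda — scores: Aisha 78, Diego 80, Carlos 142, Marcus 42, Amara 78, Hassan 105. Winner: Carlos.
The two methods agree.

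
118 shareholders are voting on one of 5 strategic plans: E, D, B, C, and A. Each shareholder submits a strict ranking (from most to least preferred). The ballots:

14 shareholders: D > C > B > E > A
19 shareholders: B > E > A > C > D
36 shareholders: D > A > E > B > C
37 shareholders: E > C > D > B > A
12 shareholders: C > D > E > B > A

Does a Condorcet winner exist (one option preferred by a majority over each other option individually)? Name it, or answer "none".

none

Checking pairwise contests:
D beats E 62–56.
C beats D 68–50.
E beats B 85–33.
E beats C 92–26.
E beats A 82–36.
Every option loses at least one head-to-head, so there is no Condorcet winner.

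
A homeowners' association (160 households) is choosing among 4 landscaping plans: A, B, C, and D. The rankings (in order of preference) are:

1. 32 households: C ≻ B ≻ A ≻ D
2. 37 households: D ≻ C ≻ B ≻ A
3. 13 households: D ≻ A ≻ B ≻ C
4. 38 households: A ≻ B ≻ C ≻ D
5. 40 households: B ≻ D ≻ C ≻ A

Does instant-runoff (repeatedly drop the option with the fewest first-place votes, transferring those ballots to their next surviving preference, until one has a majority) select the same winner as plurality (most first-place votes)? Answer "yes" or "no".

Instant-runoff — R1 A 38, B 40, C 32, D 50 (C out); R2 A 38, B 72, D 50 (A out); R3 B 110, D 50 (B winner). Winner: B.
Plurality — first-place votes: A 38, B 40, C 32, D 50. Winner: D.
The two methods disagree.

no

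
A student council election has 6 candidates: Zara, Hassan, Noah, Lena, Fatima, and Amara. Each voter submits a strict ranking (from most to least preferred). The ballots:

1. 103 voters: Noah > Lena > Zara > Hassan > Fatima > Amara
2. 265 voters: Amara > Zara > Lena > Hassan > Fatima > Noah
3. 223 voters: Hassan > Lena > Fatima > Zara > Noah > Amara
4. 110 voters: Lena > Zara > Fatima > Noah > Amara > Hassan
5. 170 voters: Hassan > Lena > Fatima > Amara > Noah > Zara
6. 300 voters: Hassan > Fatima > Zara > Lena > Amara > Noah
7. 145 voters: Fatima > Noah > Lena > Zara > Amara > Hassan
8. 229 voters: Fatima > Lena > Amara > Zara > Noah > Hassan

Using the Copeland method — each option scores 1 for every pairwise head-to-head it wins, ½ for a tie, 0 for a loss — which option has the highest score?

Zara: beats Hassan, Noah, and Amara; loses to Lena and Fatima → score 3.
Hassan: beats Noah, Fatima, and Amara; loses to Zara and Lena → score 3.
Noah: loses to Zara, Hassan, Lena, Fatima, and Amara → score 0.
Lena: beats Zara, Hassan, Noah, Fatima, and Amara → score 5.
Fatima: beats Zara, Noah, and Amara; loses to Hassan and Lena → score 3.
Amara: beats Noah; loses to Zara, Hassan, Lena, and Fatima → score 1.
Lena has the best pairwise record.

Lena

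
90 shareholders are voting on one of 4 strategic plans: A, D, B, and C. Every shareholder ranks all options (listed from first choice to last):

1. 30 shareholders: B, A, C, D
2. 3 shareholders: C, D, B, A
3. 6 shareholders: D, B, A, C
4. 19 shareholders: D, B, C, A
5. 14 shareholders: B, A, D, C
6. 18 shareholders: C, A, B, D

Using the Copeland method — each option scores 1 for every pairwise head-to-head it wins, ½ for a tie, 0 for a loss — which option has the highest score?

B

A: beats D and C; loses to B → score 2.
D: loses to A, B, and C → score 0.
B: beats A, D, and C → score 3.
C: beats D; loses to A and B → score 1.
B has the best pairwise record.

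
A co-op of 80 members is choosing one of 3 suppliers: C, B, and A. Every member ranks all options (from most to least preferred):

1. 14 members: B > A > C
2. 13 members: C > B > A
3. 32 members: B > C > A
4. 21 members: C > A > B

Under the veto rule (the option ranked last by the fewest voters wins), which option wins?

C

Last-place votes: C 14, B 21, A 45.
C is ranked last by the fewest voters, so C wins.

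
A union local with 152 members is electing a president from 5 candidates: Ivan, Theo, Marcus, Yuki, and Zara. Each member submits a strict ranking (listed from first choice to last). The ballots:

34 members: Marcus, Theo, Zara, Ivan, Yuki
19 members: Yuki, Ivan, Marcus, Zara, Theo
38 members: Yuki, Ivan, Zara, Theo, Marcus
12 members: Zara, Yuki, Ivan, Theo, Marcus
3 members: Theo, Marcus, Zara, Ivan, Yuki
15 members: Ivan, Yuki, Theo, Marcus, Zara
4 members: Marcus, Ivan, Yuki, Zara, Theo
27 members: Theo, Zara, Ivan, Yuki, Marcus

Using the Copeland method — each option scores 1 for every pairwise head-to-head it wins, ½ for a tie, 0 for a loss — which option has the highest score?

Ivan: beats Theo, Marcus, and Yuki; ties Zara → score 3.5.
Theo: beats Marcus and Zara; loses to Ivan and Yuki → score 2.
Marcus: loses to Ivan, Theo, Yuki, and Zara → score 0.
Yuki: beats Theo and Marcus; ties Zara; loses to Ivan → score 2.5.
Zara: beats Marcus; ties Ivan and Yuki; loses to Theo → score 2.
Ivan has the best pairwise record.

Ivan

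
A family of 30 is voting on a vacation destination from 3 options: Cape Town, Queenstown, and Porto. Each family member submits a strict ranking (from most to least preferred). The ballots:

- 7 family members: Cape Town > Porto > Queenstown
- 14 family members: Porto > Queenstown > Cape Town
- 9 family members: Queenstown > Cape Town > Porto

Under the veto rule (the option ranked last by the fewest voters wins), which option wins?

Last-place votes: Cape Town 14, Queenstown 7, Porto 9.
Queenstown is ranked last by the fewest voters, so Queenstown wins.

Queenstown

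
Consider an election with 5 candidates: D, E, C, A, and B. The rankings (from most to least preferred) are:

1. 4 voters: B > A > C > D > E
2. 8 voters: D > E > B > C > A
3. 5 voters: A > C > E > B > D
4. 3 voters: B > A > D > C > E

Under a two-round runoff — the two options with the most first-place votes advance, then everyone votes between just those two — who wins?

B

Round 1 first-place votes: D 8, E 0, C 0, A 5, B 7.
D and B advance.
Runoff: D is preferred to B by 8 voters; B by 12.
B wins the runoff.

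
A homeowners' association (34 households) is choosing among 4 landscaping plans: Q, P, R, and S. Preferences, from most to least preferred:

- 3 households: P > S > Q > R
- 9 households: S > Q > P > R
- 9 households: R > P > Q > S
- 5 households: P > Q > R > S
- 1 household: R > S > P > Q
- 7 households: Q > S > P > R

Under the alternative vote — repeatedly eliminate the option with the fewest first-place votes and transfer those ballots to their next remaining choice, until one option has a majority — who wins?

S

Round 1: Q 7, P 8, R 10, S 9. Eliminate Q.
Round 2: P 8, R 10, S 16. Eliminate P.
Round 3: R 15, S 19. S has a majority.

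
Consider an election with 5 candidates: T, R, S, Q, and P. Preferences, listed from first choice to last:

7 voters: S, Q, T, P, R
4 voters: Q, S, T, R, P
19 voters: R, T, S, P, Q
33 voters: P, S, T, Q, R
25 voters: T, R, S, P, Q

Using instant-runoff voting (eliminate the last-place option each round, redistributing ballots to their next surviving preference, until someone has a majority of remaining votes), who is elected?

T

Round 1: T 25, R 19, S 7, Q 4, P 33. Eliminate Q.
Round 2: T 25, R 19, S 11, P 33. Eliminate S.
Round 3: T 36, R 19, P 33. Eliminate R.
Round 4: T 55, P 33. T has a majority.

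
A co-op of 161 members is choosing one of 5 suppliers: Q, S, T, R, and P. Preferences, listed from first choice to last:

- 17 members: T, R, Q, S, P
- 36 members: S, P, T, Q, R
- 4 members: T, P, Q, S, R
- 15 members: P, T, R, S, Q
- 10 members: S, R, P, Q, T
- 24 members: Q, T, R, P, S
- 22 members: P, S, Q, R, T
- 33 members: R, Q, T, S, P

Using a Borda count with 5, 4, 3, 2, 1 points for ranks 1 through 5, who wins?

T

Q: 17·3 + 36·2 + 4·3 + 15·1 + 10·2 + 24·5 + 22·3 + 33·4 = 488
S: 17·2 + 36·5 + 4·2 + 15·2 + 10·5 + 24·1 + 22·4 + 33·2 = 480
T: 17·5 + 36·3 + 4·5 + 15·4 + 10·1 + 24·4 + 22·1 + 33·3 = 500
R: 17·4 + 36·1 + 4·1 + 15·3 + 10·4 + 24·3 + 22·2 + 33·5 = 474
P: 17·1 + 36·4 + 4·4 + 15·5 + 10·3 + 24·2 + 22·5 + 33·1 = 473
T has the highest Borda score (500).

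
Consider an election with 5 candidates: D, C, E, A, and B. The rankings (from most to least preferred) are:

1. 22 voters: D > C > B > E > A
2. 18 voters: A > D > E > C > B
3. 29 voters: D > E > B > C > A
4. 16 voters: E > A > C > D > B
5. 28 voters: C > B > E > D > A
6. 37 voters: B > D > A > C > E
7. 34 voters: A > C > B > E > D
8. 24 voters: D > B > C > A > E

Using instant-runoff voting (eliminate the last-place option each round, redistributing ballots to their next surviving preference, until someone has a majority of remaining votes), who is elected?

D

Round 1: D 75, C 28, E 16, A 52, B 37. Eliminate E.
Round 2: D 75, C 28, A 68, B 37. Eliminate C.
Round 3: D 75, A 68, B 65. Eliminate B.
Round 4: D 140, A 68. D has a majority.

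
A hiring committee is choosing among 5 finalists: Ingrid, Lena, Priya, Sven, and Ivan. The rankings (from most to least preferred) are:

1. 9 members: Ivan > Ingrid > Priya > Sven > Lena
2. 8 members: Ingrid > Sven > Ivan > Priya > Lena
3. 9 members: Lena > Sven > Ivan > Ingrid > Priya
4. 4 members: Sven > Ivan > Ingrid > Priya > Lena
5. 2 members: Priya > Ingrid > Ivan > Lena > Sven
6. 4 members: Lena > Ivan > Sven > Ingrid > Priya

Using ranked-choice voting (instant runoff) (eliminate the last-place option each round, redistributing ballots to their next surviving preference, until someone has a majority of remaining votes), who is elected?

Round 1: Ingrid 8, Lena 13, Priya 2, Sven 4, Ivan 9. Eliminate Priya.
Round 2: Ingrid 10, Lena 13, Sven 4, Ivan 9. Eliminate Sven.
Round 3: Ingrid 10, Lena 13, Ivan 13. Eliminate Ingrid.
Round 4: Lena 13, Ivan 23. Ivan has a majority.

Ivan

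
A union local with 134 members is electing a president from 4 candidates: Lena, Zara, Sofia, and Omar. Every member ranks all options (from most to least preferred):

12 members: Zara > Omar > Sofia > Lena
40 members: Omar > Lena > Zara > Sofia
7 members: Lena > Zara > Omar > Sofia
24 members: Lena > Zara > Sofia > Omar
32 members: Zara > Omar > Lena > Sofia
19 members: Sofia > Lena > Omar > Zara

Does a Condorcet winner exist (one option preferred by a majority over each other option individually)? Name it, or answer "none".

Checking pairwise contests:
Omar beats Lena 84–50.
Lena beats Zara 90–44.
Lena beats Sofia 103–31.
Zara beats Omar 75–59.
Every option loses at least one head-to-head, so there is no Condorcet winner.

none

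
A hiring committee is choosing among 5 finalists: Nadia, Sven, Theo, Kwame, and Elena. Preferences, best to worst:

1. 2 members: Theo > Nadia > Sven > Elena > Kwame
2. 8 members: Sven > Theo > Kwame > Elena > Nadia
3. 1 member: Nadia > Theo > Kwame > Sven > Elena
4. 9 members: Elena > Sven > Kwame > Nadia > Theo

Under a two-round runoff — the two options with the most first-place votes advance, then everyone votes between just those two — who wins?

Sven

Round 1 first-place votes: Nadia 1, Sven 8, Theo 2, Kwame 0, Elena 9.
Elena and Sven advance.
Runoff: Elena is preferred to Sven by 9 voters; Sven by 11.
Sven wins the runoff.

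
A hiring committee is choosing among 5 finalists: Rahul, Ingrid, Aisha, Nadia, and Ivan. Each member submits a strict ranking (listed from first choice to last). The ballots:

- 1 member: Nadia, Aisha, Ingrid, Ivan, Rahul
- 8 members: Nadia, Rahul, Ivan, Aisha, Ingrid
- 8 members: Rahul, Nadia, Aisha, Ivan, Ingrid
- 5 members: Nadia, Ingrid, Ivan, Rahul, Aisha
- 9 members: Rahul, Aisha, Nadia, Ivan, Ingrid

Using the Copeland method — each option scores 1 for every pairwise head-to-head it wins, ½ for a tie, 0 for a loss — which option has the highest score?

Rahul: beats Ingrid, Aisha, Nadia, and Ivan → score 4.
Ingrid: loses to Rahul, Aisha, Nadia, and Ivan → score 0.
Aisha: beats Ingrid and Ivan; loses to Rahul and Nadia → score 2.
Nadia: beats Ingrid, Aisha, and Ivan; loses to Rahul → score 3.
Ivan: beats Ingrid; loses to Rahul, Aisha, and Nadia → score 1.
Rahul has the best pairwise record.

Rahul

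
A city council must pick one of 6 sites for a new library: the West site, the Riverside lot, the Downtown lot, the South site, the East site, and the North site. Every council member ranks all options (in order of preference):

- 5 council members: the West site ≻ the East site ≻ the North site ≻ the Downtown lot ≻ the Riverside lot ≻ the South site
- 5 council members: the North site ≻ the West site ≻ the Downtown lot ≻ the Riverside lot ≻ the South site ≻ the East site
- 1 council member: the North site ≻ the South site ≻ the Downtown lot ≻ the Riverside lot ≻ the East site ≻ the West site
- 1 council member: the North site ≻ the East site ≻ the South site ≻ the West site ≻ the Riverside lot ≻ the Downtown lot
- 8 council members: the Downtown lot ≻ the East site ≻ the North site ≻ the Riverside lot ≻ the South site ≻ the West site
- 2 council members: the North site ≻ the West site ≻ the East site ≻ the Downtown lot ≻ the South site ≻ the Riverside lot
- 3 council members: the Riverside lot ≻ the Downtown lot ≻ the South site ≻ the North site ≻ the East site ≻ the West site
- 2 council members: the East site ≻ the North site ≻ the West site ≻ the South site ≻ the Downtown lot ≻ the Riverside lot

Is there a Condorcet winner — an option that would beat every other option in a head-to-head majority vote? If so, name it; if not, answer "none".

Checking pairwise contests:
the East site beats the West site 15–12.
the West site beats the Riverside lot 15–12.
the West site beats the Downtown lot 15–12.
the West site beats the South site 14–13.
the Downtown lot beats the East site 17–10.
the East site beats the North site 15–12.
Every option loses at least one head-to-head, so there is no Condorcet winner.

none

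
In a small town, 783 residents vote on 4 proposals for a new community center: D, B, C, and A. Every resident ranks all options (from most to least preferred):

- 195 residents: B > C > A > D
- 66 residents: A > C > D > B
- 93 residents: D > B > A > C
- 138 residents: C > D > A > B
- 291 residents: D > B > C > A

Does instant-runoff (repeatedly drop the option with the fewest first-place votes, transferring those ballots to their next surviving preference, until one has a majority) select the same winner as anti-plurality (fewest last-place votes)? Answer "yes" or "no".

yes

Instant-runoff — R1 D 384, B 195, C 138, A 66 (A out); R2 D 384, B 195, C 204 (B out); R3 D 384, C 399 (C winner). Winner: C.
Anti-plurality — last-place votes: D 195, B 204, C 93, A 291. Winner: C.
The two methods agree.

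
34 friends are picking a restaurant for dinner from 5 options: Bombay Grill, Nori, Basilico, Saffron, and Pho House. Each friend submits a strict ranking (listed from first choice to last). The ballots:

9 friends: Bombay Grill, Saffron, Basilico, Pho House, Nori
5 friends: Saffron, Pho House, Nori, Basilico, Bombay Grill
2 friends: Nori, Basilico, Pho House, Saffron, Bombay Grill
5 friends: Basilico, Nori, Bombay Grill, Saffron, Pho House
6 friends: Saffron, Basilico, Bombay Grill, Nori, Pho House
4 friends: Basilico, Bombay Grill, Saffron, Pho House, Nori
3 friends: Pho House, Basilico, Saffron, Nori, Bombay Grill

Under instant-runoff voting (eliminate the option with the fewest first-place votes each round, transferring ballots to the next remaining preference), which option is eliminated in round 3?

Bombay Grill

Round 1: Bombay Grill 9, Nori 2, Basilico 9, Saffron 11, Pho House 3. Eliminate Nori.
Round 2: Bombay Grill 9, Basilico 11, Saffron 11, Pho House 3. Eliminate Pho House.
Round 3: Bombay Grill 9, Basilico 14, Saffron 11. Eliminate Bombay Grill.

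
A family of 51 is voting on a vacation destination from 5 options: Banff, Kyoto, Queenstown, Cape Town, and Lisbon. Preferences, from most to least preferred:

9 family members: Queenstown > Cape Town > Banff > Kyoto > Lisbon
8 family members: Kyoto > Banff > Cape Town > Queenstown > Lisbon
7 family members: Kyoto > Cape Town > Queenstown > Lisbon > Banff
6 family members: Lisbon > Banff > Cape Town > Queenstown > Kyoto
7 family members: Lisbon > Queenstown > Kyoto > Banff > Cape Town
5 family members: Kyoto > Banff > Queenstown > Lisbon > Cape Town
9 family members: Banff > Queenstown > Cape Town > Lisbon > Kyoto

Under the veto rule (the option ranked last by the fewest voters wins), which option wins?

Queenstown

Last-place votes: Banff 7, Kyoto 15, Queenstown 0, Cape Town 12, Lisbon 17.
Queenstown is ranked last by the fewest voters, so Queenstown wins.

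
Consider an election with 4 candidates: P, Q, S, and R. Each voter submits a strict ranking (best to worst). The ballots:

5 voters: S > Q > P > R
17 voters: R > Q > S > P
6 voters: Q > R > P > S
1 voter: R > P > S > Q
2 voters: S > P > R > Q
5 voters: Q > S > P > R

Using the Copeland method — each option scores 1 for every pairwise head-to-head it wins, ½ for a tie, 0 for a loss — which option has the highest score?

P: loses to Q, S, and R → score 0.
Q: beats P and S; loses to R → score 2.
S: beats P; loses to Q and R → score 1.
R: beats P, Q, and S → score 3.
R has the best pairwise record.

R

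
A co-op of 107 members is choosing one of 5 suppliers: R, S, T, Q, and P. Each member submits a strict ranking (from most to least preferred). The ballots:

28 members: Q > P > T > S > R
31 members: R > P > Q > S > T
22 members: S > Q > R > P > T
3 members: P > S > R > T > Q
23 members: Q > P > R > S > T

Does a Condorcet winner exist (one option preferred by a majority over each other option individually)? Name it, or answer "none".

Q vs R: 73–34 for Q.
Q vs S: 82–25 for Q.
Q vs T: 104–3 for Q.
Q vs P: 73–34 for Q.
Q beats every other option head-to-head.

Q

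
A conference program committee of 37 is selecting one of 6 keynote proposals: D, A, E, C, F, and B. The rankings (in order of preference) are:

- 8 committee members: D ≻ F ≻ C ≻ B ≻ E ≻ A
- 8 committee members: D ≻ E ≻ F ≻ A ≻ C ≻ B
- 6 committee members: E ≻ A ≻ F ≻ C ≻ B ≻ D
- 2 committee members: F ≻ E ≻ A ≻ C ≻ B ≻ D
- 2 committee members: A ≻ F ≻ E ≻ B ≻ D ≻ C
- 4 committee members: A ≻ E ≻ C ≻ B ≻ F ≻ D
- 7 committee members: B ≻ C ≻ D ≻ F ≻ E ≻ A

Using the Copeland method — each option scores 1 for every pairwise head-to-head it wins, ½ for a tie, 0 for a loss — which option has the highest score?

F

D: beats A, E, and F; loses to C and B → score 3.
A: beats C and B; loses to D, E, and F → score 2.
E: beats A, C, and B; loses to D and F → score 3.
C: beats D and B; loses to A, E, and F → score 2.
F: beats A, E, C, and B; loses to D → score 4.
B: beats D; loses to A, E, C, and F → score 1.
F has the best pairwise record.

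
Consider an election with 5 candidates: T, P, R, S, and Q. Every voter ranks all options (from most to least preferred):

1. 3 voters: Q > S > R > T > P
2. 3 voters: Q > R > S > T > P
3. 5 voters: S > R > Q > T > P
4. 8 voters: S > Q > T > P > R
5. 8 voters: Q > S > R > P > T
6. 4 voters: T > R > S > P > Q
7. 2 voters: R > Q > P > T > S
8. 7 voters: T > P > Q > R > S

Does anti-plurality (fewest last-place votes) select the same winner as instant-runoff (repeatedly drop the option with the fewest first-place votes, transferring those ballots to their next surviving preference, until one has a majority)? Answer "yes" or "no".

Anti-plurality — last-place votes: T 8, P 11, R 8, S 9, Q 4. Winner: Q.
Instant-runoff — R1 T 11, P 0, R 2, S 13, Q 14 (P out); R2 T 11, R 2, S 13, Q 14 (R out); R3 T 11, S 13, Q 16 (T out); R4 S 17, Q 23 (Q winner). Winner: Q.
The two methods agree.

yes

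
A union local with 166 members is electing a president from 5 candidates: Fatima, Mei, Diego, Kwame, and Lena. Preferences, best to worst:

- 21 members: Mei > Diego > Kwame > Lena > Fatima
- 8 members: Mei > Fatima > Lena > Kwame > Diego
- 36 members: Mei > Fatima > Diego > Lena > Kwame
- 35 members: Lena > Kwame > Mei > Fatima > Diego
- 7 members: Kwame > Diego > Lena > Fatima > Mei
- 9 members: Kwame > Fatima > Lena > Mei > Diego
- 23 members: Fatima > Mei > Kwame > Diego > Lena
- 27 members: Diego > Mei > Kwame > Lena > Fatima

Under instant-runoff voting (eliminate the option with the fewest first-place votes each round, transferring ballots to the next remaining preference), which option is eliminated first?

Round 1: Fatima 23, Mei 65, Diego 27, Kwame 16, Lena 35. Eliminate Kwame.

Kwame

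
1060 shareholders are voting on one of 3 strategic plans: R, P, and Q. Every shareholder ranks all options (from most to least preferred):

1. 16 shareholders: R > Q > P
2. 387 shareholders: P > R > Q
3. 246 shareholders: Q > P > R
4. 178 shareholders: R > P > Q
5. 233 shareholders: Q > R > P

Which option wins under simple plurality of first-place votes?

First-place votes: R 194, P 387, Q 479.
Q has the most first-place votes.

Q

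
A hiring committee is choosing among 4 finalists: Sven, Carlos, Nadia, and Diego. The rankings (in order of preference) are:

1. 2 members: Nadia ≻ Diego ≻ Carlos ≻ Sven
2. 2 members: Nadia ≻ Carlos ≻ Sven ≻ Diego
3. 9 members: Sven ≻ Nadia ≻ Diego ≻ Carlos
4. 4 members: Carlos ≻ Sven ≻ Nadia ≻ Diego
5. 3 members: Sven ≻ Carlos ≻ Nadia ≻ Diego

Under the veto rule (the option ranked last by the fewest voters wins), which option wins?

Nadia

Last-place votes: Sven 2, Carlos 9, Nadia 0, Diego 9.
Nadia is ranked last by the fewest voters, so Nadia wins.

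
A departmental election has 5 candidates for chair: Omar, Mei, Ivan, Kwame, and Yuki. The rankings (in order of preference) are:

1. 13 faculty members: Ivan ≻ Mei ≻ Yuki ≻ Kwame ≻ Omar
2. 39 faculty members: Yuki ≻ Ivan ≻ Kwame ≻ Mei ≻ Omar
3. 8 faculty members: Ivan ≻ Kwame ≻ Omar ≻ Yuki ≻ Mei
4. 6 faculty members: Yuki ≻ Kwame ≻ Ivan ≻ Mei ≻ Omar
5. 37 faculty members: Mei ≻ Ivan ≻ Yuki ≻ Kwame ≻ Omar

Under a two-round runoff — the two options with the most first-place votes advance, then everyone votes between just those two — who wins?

Yuki

Round 1 first-place votes: Omar 0, Mei 37, Ivan 21, Kwame 0, Yuki 45.
Yuki and Mei advance.
Runoff: Yuki is preferred to Mei by 53 voters; Mei by 50.
Yuki wins the runoff.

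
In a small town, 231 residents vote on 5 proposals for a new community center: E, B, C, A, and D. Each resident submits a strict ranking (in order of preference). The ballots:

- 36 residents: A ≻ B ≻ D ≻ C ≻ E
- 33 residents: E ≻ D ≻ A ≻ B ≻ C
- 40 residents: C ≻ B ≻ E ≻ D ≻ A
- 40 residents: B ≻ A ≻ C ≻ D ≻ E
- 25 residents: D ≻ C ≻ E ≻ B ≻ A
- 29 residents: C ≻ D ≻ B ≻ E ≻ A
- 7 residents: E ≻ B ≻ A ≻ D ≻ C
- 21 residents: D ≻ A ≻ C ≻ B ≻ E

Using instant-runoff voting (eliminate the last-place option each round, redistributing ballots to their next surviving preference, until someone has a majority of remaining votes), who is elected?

Round 1: E 40, B 40, C 69, A 36, D 46. Eliminate A.
Round 2: E 40, B 76, C 69, D 46. Eliminate E.
Round 3: B 83, C 69, D 79. Eliminate C.
Round 4: B 123, D 108. B has a majority.

B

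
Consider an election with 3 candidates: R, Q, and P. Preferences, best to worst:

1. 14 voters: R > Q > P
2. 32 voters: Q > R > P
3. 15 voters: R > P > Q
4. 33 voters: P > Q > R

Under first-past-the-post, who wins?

P

First-place votes: R 29, Q 32, P 33.
P has the most first-place votes.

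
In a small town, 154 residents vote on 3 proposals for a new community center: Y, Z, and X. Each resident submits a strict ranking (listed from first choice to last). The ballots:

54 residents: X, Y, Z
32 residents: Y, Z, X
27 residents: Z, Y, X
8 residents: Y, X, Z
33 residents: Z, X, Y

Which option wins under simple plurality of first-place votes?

Z

First-place votes: Y 40, Z 60, X 54.
Z has the most first-place votes.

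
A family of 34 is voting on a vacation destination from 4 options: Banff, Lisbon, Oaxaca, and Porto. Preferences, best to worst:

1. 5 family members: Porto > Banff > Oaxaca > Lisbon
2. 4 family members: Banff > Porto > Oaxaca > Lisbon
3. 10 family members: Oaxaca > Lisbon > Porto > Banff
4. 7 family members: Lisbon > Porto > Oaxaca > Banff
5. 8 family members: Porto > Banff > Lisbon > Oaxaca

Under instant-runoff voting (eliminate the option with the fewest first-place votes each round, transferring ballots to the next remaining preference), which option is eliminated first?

Round 1: Banff 4, Lisbon 7, Oaxaca 10, Porto 13. Eliminate Banff.

Banff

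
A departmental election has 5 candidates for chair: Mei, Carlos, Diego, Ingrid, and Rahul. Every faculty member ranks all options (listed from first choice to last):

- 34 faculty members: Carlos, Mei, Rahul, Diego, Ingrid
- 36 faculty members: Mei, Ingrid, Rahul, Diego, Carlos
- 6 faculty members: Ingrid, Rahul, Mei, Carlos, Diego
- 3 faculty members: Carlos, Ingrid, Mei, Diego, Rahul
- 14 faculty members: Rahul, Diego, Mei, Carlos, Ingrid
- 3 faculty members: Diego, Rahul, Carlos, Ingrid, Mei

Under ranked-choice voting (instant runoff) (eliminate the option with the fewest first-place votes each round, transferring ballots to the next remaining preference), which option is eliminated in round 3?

Round 1: Mei 36, Carlos 37, Diego 3, Ingrid 6, Rahul 14. Eliminate Diego.
Round 2: Mei 36, Carlos 37, Ingrid 6, Rahul 17. Eliminate Ingrid.
Round 3: Mei 36, Carlos 37, Rahul 23. Eliminate Rahul.

Rahul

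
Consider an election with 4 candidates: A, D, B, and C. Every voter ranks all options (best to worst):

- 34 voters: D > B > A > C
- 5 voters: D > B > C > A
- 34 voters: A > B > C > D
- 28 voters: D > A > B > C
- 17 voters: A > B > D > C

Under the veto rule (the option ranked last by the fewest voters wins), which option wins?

B

Last-place votes: A 5, D 34, B 0, C 79.
B is ranked last by the fewest voters, so B wins.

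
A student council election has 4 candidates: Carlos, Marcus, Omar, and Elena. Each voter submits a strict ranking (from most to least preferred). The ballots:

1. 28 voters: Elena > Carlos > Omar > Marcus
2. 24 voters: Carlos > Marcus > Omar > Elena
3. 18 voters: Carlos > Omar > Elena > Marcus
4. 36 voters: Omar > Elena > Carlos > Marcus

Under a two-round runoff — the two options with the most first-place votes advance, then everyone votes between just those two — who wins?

Round 1 first-place votes: Carlos 42, Marcus 0, Omar 36, Elena 28.
Carlos and Omar advance.
Runoff: Carlos is preferred to Omar by 70 voters; Omar by 36.
Carlos wins the runoff.

Carlos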